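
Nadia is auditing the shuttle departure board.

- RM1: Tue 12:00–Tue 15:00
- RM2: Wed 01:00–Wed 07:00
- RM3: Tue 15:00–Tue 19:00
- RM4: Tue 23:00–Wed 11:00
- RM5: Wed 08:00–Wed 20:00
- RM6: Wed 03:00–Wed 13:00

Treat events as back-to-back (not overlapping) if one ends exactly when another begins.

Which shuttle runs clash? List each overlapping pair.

RM2 & RM4, RM2 & RM6, RM4 & RM5, RM4 & RM6, RM5 & RM6

Sorted by start: RM1, RM3, RM4, RM2, RM6, RM5.
RM3 starts exactly when RM1 ends (back-to-back, no overlap); RM1 is clear from here.
RM4 starts after RM3 ends; RM3 is clear from here.
RM2 starts before RM4 ends → RM4 and RM2 overlap.
RM6 starts before RM4 ends → RM4 and RM6 overlap.
RM5 starts before RM4 ends → RM4 and RM5 overlap.
RM6 starts before RM2 ends → RM2 and RM6 overlap.
RM5 starts after RM2 ends.
RM5 starts before RM6 ends → RM6 and RM5 overlap.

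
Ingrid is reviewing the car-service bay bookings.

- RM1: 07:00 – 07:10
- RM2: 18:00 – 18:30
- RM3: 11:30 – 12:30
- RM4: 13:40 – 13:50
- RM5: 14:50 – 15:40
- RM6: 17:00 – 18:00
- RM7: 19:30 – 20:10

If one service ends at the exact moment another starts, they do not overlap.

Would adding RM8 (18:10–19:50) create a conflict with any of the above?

Yes — it overlaps RM2, RM7

RM1: ends 07:10 at or before RM8 starts 18:10 → clear.
RM3: ends 12:30 at or before RM8 starts 18:10 → clear.
RM4: ends 13:50 at or before RM8 starts 18:10 → clear.
RM5: ends 15:40 at or before RM8 starts 18:10 → clear.
RM6: ends 18:00 at or before RM8 starts 18:10 → clear.
RM2: starts 18:00 before RM8 ends 19:50, and ends 18:30 after RM8 starts 18:10 → overlap.
RM7: starts 19:30 before RM8 ends 19:50, and ends 20:10 after RM8 starts 18:10 → overlap.
RM8 overlaps RM2, RM7.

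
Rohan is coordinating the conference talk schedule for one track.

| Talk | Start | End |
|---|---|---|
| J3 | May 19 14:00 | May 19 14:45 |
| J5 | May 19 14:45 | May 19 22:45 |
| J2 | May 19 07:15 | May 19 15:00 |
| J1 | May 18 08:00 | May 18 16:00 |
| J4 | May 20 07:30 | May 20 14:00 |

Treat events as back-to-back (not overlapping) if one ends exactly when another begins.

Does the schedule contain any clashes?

Yes

Check each pair: they overlap iff neither finishes before the other starts.
Sorted by start: J1, J2, J3, J5, J4.
J2 starts after J1 ends — done with J1.
J3 starts before J2 ends → J2 and J3 overlap.
That's a conflict, so the schedule is not conflict-free.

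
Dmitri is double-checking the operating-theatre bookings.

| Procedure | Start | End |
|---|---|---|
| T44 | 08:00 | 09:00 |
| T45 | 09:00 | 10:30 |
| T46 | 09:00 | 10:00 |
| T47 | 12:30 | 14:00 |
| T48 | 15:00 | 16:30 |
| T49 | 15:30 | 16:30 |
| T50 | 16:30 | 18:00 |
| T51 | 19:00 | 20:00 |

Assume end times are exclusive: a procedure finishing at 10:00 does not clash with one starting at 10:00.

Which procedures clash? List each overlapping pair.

Sorted by start: T44, T45, T46, T47, T48, T49, T50, T51.
T45 starts exactly when T44 ends (back-to-back, no overlap), so nothing later overlaps T44 either.
T46 starts before T45 ends → T45 and T46 overlap.
T47 starts after T45 ends, so nothing later overlaps T45 either.
T47 starts after T46 ends, so nothing later overlaps T46 either.
T48 starts after T47 ends, so nothing later overlaps T47 either.
T49 starts before T48 ends → T48 and T49 overlap.
T50 starts exactly when T48 ends (back-to-back, no overlap), so nothing later overlaps T48 either.
T50 starts exactly when T49 ends (back-to-back, no overlap), so nothing later overlaps T49 either.
T51 starts after T50 ends.

T45 & T46, T48 & T49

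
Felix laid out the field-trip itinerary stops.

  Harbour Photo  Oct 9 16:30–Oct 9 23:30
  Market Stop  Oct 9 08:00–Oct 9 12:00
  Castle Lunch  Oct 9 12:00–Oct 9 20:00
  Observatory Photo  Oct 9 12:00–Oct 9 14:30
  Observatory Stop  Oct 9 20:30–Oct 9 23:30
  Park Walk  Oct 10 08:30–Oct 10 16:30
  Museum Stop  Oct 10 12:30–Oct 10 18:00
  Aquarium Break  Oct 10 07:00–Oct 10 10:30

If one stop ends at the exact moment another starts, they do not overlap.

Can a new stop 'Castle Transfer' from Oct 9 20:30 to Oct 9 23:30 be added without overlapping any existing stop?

Market Stop: ends Oct 9 12:00 at or before Castle Transfer starts Oct 9 20:30 → clear.
Castle Lunch: ends Oct 9 20:00 at or before Castle Transfer starts Oct 9 20:30 → clear.
Observatory Photo: ends Oct 9 14:30 at or before Castle Transfer starts Oct 9 20:30 → clear.
Harbour Photo: starts Oct 9 16:30 before Castle Transfer ends Oct 9 23:30, and ends Oct 9 23:30 after Castle Transfer starts Oct 9 20:30 → overlap.
Observatory Stop: starts Oct 9 20:30 before Castle Transfer ends Oct 9 23:30, and ends Oct 9 23:30 after Castle Transfer starts Oct 9 20:30 → overlap.
Aquarium Break: starts Oct 10 07:00 at or after Castle Transfer ends Oct 9 23:30 → clear.
Park Walk: starts Oct 10 08:30 at or after Castle Transfer ends Oct 9 23:30 → clear.
Museum Stop: starts Oct 10 12:30 at or after Castle Transfer ends Oct 9 23:30 → clear.
Castle Transfer overlaps Harbour Photo, Observatory Stop.

No — it overlaps Harbour Photo, Observatory Stop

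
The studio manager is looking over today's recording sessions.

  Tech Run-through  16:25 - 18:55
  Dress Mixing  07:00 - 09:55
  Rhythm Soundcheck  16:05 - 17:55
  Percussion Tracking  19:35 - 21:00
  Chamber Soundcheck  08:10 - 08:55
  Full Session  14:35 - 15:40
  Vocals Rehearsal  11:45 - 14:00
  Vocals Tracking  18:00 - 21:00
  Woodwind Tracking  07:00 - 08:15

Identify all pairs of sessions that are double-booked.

Check each pair: they overlap iff neither finishes before the other starts.
Sorted by start: Woodwind Tracking, Dress Mixing, Chamber Soundcheck, Vocals Rehearsal, Full Session, Rhythm Soundcheck, Tech Run-through, Vocals Tracking, Percussion Tracking.
Dress Mixing starts before Woodwind Tracking ends → Woodwind Tracking and Dress Mixing overlap.
Chamber Soundcheck starts before Woodwind Tracking ends → Woodwind Tracking and Chamber Soundcheck overlap.
Vocals Rehearsal starts after Woodwind Tracking ends, so Woodwind Tracking has no further overlaps.
Chamber Soundcheck starts before Dress Mixing ends → Dress Mixing and Chamber Soundcheck overlap.
Vocals Rehearsal starts after Dress Mixing ends, so Dress Mixing has no further overlaps.
Vocals Rehearsal starts after Chamber Soundcheck ends, so Chamber Soundcheck has no further overlaps.
Full Session starts after Vocals Rehearsal ends, so Vocals Rehearsal has no further overlaps.
Rhythm Soundcheck starts after Full Session ends, so Full Session has no further overlaps.
Tech Run-through starts before Rhythm Soundcheck ends → Rhythm Soundcheck and Tech Run-through overlap.
Vocals Tracking starts after Rhythm Soundcheck ends, so Rhythm Soundcheck has no further overlaps.
Vocals Tracking starts before Tech Run-through ends → Tech Run-through and Vocals Tracking overlap.
Percussion Tracking starts after Tech Run-through ends.
Percussion Tracking starts before Vocals Tracking ends → Vocals Tracking and Percussion Tracking overlap.

Chamber Soundcheck & Dress Mixing, Chamber Soundcheck & Woodwind Tracking, Dress Mixing & Woodwind Tracking, Percussion Tracking & Vocals Tracking, Rhythm Soundcheck & Tech Run-through, Tech Run-through & Vocals Tracking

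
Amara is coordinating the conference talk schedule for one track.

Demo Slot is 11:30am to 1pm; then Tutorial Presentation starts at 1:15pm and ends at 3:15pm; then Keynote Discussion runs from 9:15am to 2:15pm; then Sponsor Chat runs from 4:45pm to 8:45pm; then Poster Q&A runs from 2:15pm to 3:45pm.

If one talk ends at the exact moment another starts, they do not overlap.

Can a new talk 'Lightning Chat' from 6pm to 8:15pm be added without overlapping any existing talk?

No — it overlaps Sponsor Chat

Keynote Discussion: ends 2:15pm at or before Lightning Chat starts 6pm → clear.
Demo Slot: ends 1pm at or before Lightning Chat starts 6pm → clear.
Tutorial Presentation: ends 3:15pm at or before Lightning Chat starts 6pm → clear.
Poster Q&A: ends 3:45pm at or before Lightning Chat starts 6pm → clear.
Sponsor Chat: starts 4:45pm before Lightning Chat ends 8:15pm, and ends 8:45pm after Lightning Chat starts 6pm → overlap.
Lightning Chat overlaps Sponsor Chat.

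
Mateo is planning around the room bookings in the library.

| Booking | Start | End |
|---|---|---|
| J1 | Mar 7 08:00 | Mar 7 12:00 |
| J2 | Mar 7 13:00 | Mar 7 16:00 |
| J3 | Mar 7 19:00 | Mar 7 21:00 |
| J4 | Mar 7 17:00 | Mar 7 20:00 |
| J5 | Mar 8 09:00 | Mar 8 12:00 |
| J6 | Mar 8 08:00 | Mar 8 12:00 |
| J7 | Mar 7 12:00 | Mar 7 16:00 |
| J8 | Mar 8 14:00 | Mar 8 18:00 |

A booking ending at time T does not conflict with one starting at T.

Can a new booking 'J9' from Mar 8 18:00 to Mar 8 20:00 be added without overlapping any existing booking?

J1: ends Mar 7 12:00 at or before J9 starts Mar 8 18:00 → clear.
J7: ends Mar 7 16:00 at or before J9 starts Mar 8 18:00 → clear.
J2: ends Mar 7 16:00 at or before J9 starts Mar 8 18:00 → clear.
J4: ends Mar 7 20:00 at or before J9 starts Mar 8 18:00 → clear.
J3: ends Mar 7 21:00 at or before J9 starts Mar 8 18:00 → clear.
J6: ends Mar 8 12:00 at or before J9 starts Mar 8 18:00 → clear.
J5: ends Mar 8 12:00 at or before J9 starts Mar 8 18:00 → clear.
J8: ends Mar 8 18:00 at or before J9 starts Mar 8 18:00 → clear.

Yes — the slot is free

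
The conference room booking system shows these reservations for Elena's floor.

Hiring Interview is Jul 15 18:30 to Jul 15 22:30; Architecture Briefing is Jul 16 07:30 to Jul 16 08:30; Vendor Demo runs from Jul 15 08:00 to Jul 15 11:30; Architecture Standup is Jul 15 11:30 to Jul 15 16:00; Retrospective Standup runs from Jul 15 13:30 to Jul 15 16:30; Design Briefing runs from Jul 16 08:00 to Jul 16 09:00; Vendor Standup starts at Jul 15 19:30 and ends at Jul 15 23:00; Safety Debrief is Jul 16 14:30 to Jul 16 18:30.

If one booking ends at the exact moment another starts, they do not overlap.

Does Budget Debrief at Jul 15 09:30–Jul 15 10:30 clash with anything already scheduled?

Vendor Demo: starts Jul 15 08:00 before Budget Debrief ends Jul 15 10:30, and ends Jul 15 11:30 after Budget Debrief starts Jul 15 09:30 → overlap.
Architecture Standup: starts Jul 15 11:30 at or after Budget Debrief ends Jul 15 10:30 → clear.
Retrospective Standup: starts Jul 15 13:30 at or after Budget Debrief ends Jul 15 10:30 → clear.
Hiring Interview: starts Jul 15 18:30 at or after Budget Debrief ends Jul 15 10:30 → clear.
Vendor Standup: starts Jul 15 19:30 at or after Budget Debrief ends Jul 15 10:30 → clear.
Architecture Briefing: starts Jul 16 07:30 at or after Budget Debrief ends Jul 15 10:30 → clear.
Design Briefing: starts Jul 16 08:00 at or after Budget Debrief ends Jul 15 10:30 → clear.
Safety Debrief: starts Jul 16 14:30 at or after Budget Debrief ends Jul 15 10:30 → clear.
Budget Debrief overlaps Vendor Demo.

Yes — it overlaps Vendor Demo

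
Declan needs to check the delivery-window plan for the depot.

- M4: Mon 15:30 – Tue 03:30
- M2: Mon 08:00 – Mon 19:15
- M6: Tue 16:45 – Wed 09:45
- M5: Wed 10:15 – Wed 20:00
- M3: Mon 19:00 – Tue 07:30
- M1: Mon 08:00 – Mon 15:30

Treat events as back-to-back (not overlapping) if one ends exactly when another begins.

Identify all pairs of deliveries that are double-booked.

Two intervals overlap when each starts before the other ends.
Sorted by start: M1, M2, M4, M3, M6, M5.
M2 starts before M1 ends → M1 and M2 overlap.
M4 starts exactly when M1 ends (back-to-back, no overlap) — done with M1.
M4 starts before M2 ends → M2 and M4 overlap.
M3 starts before M2 ends → M2 and M3 overlap.
M6 starts after M2 ends — done with M2.
M3 starts before M4 ends → M4 and M3 overlap.
M6 starts after M4 ends — done with M4.
M6 starts after M3 ends — done with M3.
M5 starts after M6 ends.

M1 & M2, M2 & M3, M2 & M4, M3 & M4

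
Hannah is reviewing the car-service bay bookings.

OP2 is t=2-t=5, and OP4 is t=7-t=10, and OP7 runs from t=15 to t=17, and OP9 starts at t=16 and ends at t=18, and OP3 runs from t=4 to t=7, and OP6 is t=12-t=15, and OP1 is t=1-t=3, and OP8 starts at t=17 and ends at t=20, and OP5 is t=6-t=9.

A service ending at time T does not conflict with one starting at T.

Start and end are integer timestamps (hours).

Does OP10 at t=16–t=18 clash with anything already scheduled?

OP1: ends t=3 at or before OP10 starts t=16 → clear.
OP2: ends t=5 at or before OP10 starts t=16 → clear.
OP3: ends t=7 at or before OP10 starts t=16 → clear.
OP5: ends t=9 at or before OP10 starts t=16 → clear.
OP4: ends t=10 at or before OP10 starts t=16 → clear.
OP6: ends t=15 at or before OP10 starts t=16 → clear.
OP7: starts t=15 before OP10 ends t=18, and ends t=17 after OP10 starts t=16 → overlap.
OP9: starts t=16 before OP10 ends t=18, and ends t=18 after OP10 starts t=16 → overlap.
OP8: starts t=17 before OP10 ends t=18, and ends t=20 after OP10 starts t=16 → overlap.
OP10 overlaps OP7, OP8, OP9.

Yes — it overlaps OP7, OP8, OP9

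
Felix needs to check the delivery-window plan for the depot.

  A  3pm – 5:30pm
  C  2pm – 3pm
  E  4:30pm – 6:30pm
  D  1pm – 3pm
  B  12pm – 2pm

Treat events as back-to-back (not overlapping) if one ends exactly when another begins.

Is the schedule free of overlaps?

No

Check each pair: they overlap iff neither finishes before the other starts.
Sorted by start: B, D, C, A, E.
D starts before B ends → B and D overlap.
That's a conflict, so the schedule is not conflict-free.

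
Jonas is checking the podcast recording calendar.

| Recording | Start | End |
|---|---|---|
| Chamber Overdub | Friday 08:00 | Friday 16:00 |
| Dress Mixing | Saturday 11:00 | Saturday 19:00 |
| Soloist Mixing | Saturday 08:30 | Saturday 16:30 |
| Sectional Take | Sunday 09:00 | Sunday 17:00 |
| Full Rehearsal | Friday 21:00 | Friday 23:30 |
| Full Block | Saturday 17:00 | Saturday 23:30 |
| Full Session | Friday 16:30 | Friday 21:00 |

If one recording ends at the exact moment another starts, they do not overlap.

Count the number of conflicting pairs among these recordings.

2

Two intervals overlap when each starts before the other ends.
Sorted by start: Chamber Overdub, Full Session, Full Rehearsal, Soloist Mixing, Dress Mixing, Full Block, Sectional Take.
Full Session starts after Chamber Overdub ends; Chamber Overdub is clear from here.
Full Rehearsal starts exactly when Full Session ends (back-to-back, no overlap); Full Session is clear from here.
Soloist Mixing starts after Full Rehearsal ends; Full Rehearsal is clear from here.
Dress Mixing starts before Soloist Mixing ends → Soloist Mixing and Dress Mixing overlap.
Full Block starts after Soloist Mixing ends; Soloist Mixing is clear from here.
Full Block starts before Dress Mixing ends → Dress Mixing and Full Block overlap.
Sectional Take starts after Dress Mixing ends.
Sectional Take starts after Full Block ends.
Overlapping pairs: Dress Mixing & Full Block, Dress Mixing & Soloist Mixing — 2 in total.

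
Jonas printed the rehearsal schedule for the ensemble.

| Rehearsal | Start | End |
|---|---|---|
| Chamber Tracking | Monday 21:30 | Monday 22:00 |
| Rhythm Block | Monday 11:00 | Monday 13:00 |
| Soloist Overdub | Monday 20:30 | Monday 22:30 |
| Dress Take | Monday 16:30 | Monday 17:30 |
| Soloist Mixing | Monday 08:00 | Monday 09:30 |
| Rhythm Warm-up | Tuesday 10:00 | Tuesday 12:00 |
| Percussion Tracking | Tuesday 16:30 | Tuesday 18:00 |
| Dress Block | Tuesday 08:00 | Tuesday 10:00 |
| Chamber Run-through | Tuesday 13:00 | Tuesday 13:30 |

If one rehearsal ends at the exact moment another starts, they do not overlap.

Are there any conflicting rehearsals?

Two intervals overlap when each starts before the other ends.
Sorted by start: Soloist Mixing, Rhythm Block, Dress Take, Soloist Overdub, Chamber Tracking, Dress Block, Rhythm Warm-up, Chamber Run-through, Percussion Tracking.
Rhythm Block starts after Soloist Mixing ends — done with Soloist Mixing.
Dress Take starts after Rhythm Block ends — done with Rhythm Block.
Soloist Overdub starts after Dress Take ends — done with Dress Take.
Chamber Tracking starts before Soloist Overdub ends → Soloist Overdub and Chamber Tracking overlap.
That's a conflict, so the schedule is not conflict-free.

Yes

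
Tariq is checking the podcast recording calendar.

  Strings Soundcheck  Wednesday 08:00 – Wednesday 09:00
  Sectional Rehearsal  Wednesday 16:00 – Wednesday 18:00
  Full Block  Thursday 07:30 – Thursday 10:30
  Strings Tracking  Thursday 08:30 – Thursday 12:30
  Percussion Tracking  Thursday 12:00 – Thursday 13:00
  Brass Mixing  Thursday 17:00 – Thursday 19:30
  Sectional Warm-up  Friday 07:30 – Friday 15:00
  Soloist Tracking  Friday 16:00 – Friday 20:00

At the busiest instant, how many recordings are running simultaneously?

2

Sort all start/end points and keep a running count:
Wednesday 08:00 start Strings Soundcheck → 1
Wednesday 09:00 end Strings Soundcheck → 0
Wednesday 16:00 start Sectional Rehearsal → 1
Wednesday 18:00 end Sectional Rehearsal → 0
Thursday 07:30 start Full Block → 1
Thursday 08:30 start Strings Tracking → 2
Thursday 10:30 end Full Block → 1
Thursday 12:00 start Percussion Tracking → 2
Thursday 12:30 end Strings Tracking → 1
Thursday 13:00 end Percussion Tracking → 0
Thursday 17:00 start Brass Mixing → 1
Thursday 19:30 end Brass Mixing → 0
Friday 07:30 start Sectional Warm-up → 1
Friday 15:00 end Sectional Warm-up → 0
Friday 16:00 start Soloist Tracking → 1
Friday 20:00 end Soloist Tracking → 0
Peak is 2, at Thursday 08:30 (Full Block, Strings Tracking).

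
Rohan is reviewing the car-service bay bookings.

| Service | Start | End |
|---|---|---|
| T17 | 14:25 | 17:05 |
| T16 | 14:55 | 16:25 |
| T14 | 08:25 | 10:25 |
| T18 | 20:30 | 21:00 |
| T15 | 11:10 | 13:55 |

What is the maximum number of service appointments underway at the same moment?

2

Sort all start/end points and keep a running count:
08:25 start T14 → 1
10:25 end T14 → 0
11:10 start T15 → 1
13:55 end T15 → 0
14:25 start T17 → 1
14:55 start T16 → 2
16:25 end T16 → 1
17:05 end T17 → 0
20:30 start T18 → 1
21:00 end T18 → 0
Peak is 2, at 14:55 (T16, T17).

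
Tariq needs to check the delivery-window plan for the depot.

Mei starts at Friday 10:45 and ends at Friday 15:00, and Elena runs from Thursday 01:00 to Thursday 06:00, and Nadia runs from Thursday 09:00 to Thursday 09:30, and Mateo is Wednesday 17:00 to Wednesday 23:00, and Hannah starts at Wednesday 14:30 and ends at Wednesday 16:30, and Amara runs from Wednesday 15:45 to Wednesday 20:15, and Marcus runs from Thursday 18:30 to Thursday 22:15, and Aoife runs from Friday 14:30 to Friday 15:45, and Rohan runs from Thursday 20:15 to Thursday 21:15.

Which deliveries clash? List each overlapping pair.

Sorted by start: Hannah, Amara, Mateo, Elena, Nadia, Marcus, Rohan, Mei, Aoife.
Amara starts before Hannah ends → Hannah and Amara overlap.
Mateo starts after Hannah ends — done with Hannah.
Mateo starts before Amara ends → Amara and Mateo overlap.
Elena starts after Amara ends — done with Amara.
Elena starts after Mateo ends — done with Mateo.
Nadia starts after Elena ends — done with Elena.
Marcus starts after Nadia ends — done with Nadia.
Rohan starts before Marcus ends → Marcus and Rohan overlap.
Mei starts after Marcus ends — done with Marcus.
Mei starts after Rohan ends — done with Rohan.
Aoife starts before Mei ends → Mei and Aoife overlap.

Amara & Hannah, Amara & Mateo, Aoife & Mei, Marcus & Rohan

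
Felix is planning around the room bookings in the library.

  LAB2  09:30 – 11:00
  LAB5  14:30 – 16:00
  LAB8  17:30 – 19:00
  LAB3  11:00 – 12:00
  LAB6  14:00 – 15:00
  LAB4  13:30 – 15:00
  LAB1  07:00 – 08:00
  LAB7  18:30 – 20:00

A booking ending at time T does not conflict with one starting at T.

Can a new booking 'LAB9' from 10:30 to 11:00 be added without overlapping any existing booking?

No — it overlaps LAB2

LAB1: ends 08:00 at or before LAB9 starts 10:30 → clear.
LAB2: starts 09:30 before LAB9 ends 11:00, and ends 11:00 after LAB9 starts 10:30 → overlap.
LAB3: starts 11:00 at or after LAB9 ends 11:00 → clear.
LAB4: starts 13:30 at or after LAB9 ends 11:00 → clear.
LAB6: starts 14:00 at or after LAB9 ends 11:00 → clear.
LAB5: starts 14:30 at or after LAB9 ends 11:00 → clear.
LAB8: starts 17:30 at or after LAB9 ends 11:00 → clear.
LAB7: starts 18:30 at or after LAB9 ends 11:00 → clear.
LAB9 overlaps LAB2.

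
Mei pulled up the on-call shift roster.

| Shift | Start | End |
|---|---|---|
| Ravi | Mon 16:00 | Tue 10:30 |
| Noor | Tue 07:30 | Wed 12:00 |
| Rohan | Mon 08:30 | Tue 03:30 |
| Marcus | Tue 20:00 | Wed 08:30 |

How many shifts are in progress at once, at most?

2

Walk through starts and ends in time order (an end at T is processed before a start at T):
Mon 08:30 start Rohan → 1
Mon 16:00 start Ravi → 2
Tue 03:30 end Rohan → 1
Tue 07:30 start Noor → 2
Tue 10:30 end Ravi → 1
Tue 20:00 start Marcus → 2
Wed 08:30 end Marcus → 1
Wed 12:00 end Noor → 0
Peak is 2, at Mon 16:00 (Ravi, Rohan).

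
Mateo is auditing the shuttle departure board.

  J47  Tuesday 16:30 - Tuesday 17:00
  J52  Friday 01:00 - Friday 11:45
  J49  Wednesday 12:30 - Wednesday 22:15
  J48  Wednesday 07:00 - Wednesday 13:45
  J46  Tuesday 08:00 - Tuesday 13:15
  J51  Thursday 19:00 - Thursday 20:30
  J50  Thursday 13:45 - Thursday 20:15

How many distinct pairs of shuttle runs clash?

Sorted by start: J46, J47, J48, J49, J50, J51, J52.
J47 starts after J46 ends — done with J46.
J48 starts after J47 ends — done with J47.
J49 starts before J48 ends → J48 and J49 overlap.
J50 starts after J48 ends — done with J48.
J50 starts after J49 ends — done with J49.
J51 starts before J50 ends → J50 and J51 overlap.
J52 starts after J50 ends.
J52 starts after J51 ends.
Overlapping pairs: J48 & J49, J50 & J51 — 2 in total.

2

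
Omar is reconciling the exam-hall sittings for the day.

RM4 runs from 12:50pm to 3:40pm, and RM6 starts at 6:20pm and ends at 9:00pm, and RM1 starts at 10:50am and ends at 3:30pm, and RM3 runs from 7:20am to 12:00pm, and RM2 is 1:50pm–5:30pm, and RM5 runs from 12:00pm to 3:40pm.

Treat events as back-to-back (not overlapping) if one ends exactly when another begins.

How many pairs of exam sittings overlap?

Sorted by start: RM3, RM1, RM5, RM4, RM2, RM6.
RM1 starts before RM3 ends → RM3 and RM1 overlap.
RM5 starts exactly when RM3 ends (back-to-back, no overlap) — done with RM3.
RM5 starts before RM1 ends → RM1 and RM5 overlap.
RM4 starts before RM1 ends → RM1 and RM4 overlap.
RM2 starts before RM1 ends → RM1 and RM2 overlap.
RM6 starts after RM1 ends.
RM4 starts before RM5 ends → RM5 and RM4 overlap.
RM2 starts before RM5 ends → RM5 and RM2 overlap.
RM6 starts after RM5 ends.
RM2 starts before RM4 ends → RM4 and RM2 overlap.
RM6 starts after RM4 ends.
RM6 starts after RM2 ends.
Overlapping pairs: RM1 & RM2, RM1 & RM3, RM1 & RM4, RM1 & RM5, RM2 & RM4, RM2 & RM5, RM4 & RM5 — 7 in total.

7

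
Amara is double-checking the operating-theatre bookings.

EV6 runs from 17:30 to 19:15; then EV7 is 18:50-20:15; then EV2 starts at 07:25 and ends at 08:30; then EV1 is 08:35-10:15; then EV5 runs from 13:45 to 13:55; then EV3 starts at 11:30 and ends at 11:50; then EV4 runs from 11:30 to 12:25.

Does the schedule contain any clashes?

Yes

Sorted by start: EV2, EV1, EV3, EV4, EV5, EV6, EV7.
EV1 starts after EV2 ends; EV2 is clear from here.
EV3 starts after EV1 ends; EV1 is clear from here.
EV4 starts before EV3 ends → EV3 and EV4 overlap.
That's a conflict, so the schedule is not conflict-free.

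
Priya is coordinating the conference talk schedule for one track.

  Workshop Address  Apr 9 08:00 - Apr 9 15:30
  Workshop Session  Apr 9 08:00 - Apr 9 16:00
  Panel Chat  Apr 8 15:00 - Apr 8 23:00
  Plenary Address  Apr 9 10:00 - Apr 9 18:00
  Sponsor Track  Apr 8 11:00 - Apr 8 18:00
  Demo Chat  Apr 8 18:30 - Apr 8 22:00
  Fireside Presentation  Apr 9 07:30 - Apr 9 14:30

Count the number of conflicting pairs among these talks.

8

Sorted by start: Sponsor Track, Panel Chat, Demo Chat, Fireside Presentation, Workshop Address, Workshop Session, Plenary Address.
Panel Chat starts before Sponsor Track ends → Sponsor Track and Panel Chat overlap.
Demo Chat starts after Sponsor Track ends; Sponsor Track is clear from here.
Demo Chat starts before Panel Chat ends → Panel Chat and Demo Chat overlap.
Fireside Presentation starts after Panel Chat ends; Panel Chat is clear from here.
Fireside Presentation starts after Demo Chat ends; Demo Chat is clear from here.
Workshop Address starts before Fireside Presentation ends → Fireside Presentation and Workshop Address overlap.
Workshop Session starts before Fireside Presentation ends → Fireside Presentation and Workshop Session overlap.
Plenary Address starts before Fireside Presentation ends → Fireside Presentation and Plenary Address overlap.
Workshop Session starts before Workshop Address ends → Workshop Address and Workshop Session overlap.
Plenary Address starts before Workshop Address ends → Workshop Address and Plenary Address overlap.
Plenary Address starts before Workshop Session ends → Workshop Session and Plenary Address overlap.
Overlapping pairs: Demo Chat & Panel Chat, Fireside Presentation & Plenary Address, Fireside Presentation & Workshop Address, Fireside Presentation & Workshop Session, Panel Chat & Sponsor Track, Plenary Address & Workshop Address, Plenary Address & Workshop Session, Workshop Address & Workshop Session — 8 in total.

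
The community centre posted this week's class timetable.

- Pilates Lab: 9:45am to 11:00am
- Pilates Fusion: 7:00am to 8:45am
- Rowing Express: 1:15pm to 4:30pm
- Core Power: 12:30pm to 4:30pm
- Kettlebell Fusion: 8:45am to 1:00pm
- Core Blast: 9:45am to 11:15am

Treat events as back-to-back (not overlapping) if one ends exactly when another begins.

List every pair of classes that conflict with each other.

Check each pair: they overlap iff neither finishes before the other starts.
Sorted by start: Pilates Fusion, Kettlebell Fusion, Pilates Lab, Core Blast, Core Power, Rowing Express.
Kettlebell Fusion starts exactly when Pilates Fusion ends (back-to-back, no overlap) — done with Pilates Fusion.
Pilates Lab starts before Kettlebell Fusion ends → Kettlebell Fusion and Pilates Lab overlap.
Core Blast starts before Kettlebell Fusion ends → Kettlebell Fusion and Core Blast overlap.
Core Power starts before Kettlebell Fusion ends → Kettlebell Fusion and Core Power overlap.
Rowing Express starts after Kettlebell Fusion ends.
Core Blast starts before Pilates Lab ends → Pilates Lab and Core Blast overlap.
Core Power starts after Pilates Lab ends — done with Pilates Lab.
Core Power starts after Core Blast ends — done with Core Blast.
Rowing Express starts before Core Power ends → Core Power and Rowing Express overlap.

Core Blast & Kettlebell Fusion, Core Blast & Pilates Lab, Core Power & Kettlebell Fusion, Core Power & Rowing Express, Kettlebell Fusion & Pilates Lab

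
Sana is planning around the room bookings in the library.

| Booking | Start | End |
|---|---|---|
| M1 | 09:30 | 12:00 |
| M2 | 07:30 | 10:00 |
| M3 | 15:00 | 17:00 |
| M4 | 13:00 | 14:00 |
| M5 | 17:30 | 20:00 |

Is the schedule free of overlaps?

No

Sorted by start: M2, M1, M4, M3, M5.
M1 starts before M2 ends → M2 and M1 overlap.
That's a conflict, so the schedule is not conflict-free.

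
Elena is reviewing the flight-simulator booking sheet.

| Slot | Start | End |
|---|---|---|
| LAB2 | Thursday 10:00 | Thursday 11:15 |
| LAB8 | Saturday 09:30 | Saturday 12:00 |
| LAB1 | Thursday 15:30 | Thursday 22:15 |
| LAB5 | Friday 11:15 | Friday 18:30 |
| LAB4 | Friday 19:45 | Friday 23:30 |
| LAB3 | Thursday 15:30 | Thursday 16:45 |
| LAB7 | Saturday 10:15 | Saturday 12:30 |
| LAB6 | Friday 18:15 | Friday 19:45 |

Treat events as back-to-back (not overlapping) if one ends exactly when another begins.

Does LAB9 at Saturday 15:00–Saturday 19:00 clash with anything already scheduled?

No — it doesn't clash with anything

LAB2: ends Thursday 11:15 at or before LAB9 starts Saturday 15:00 → clear.
LAB1: ends Thursday 22:15 at or before LAB9 starts Saturday 15:00 → clear.
LAB3: ends Thursday 16:45 at or before LAB9 starts Saturday 15:00 → clear.
LAB5: ends Friday 18:30 at or before LAB9 starts Saturday 15:00 → clear.
LAB6: ends Friday 19:45 at or before LAB9 starts Saturday 15:00 → clear.
LAB4: ends Friday 23:30 at or before LAB9 starts Saturday 15:00 → clear.
LAB8: ends Saturday 12:00 at or before LAB9 starts Saturday 15:00 → clear.
LAB7: ends Saturday 12:30 at or before LAB9 starts Saturday 15:00 → clear.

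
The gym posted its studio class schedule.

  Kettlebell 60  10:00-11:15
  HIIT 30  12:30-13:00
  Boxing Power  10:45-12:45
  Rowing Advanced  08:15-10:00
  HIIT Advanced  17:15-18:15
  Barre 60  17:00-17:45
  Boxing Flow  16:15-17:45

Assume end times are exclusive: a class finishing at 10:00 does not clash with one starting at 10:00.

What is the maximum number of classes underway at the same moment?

3

Sort all start/end points and keep a running count:
08:15 start Rowing Advanced → 1
10:00 end Rowing Advanced → 0
10:00 start Kettlebell 60 → 1
10:45 start Boxing Power → 2
11:15 end Kettlebell 60 → 1
12:30 start HIIT 30 → 2
12:45 end Boxing Power → 1
13:00 end HIIT 30 → 0
16:15 start Boxing Flow → 1
17:00 start Barre 60 → 2
17:15 start HIIT Advanced → 3
17:45 end Barre 60 → 2
17:45 end Boxing Flow → 1
18:15 end HIIT Advanced → 0
Peak is 3, at 17:15 (Barre 60, Boxing Flow, HIIT Advanced).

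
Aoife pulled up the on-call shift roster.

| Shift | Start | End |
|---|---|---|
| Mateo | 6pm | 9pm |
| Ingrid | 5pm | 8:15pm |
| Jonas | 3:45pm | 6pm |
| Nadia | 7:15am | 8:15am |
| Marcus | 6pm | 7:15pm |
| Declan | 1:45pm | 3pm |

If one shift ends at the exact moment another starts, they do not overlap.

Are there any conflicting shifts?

Sorted by start: Nadia, Declan, Jonas, Ingrid, Marcus, Mateo.
Declan starts after Nadia ends; Nadia is clear from here.
Jonas starts after Declan ends; Declan is clear from here.
Ingrid starts before Jonas ends → Jonas and Ingrid overlap.
That's a conflict, so the schedule is not conflict-free.

Yes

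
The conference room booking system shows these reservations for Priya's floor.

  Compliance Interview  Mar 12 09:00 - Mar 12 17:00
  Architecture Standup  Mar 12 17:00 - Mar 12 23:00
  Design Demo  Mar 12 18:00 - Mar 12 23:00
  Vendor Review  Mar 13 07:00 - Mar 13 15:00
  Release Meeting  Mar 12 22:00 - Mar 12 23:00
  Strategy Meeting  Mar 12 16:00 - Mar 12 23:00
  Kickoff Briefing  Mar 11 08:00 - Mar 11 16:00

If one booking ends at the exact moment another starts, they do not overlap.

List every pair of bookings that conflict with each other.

Sorted by start: Kickoff Briefing, Compliance Interview, Strategy Meeting, Architecture Standup, Design Demo, Release Meeting, Vendor Review.
Compliance Interview starts after Kickoff Briefing ends; Kickoff Briefing is clear from here.
Strategy Meeting starts before Compliance Interview ends → Compliance Interview and Strategy Meeting overlap.
Architecture Standup starts exactly when Compliance Interview ends (back-to-back, no overlap); Compliance Interview is clear from here.
Architecture Standup starts before Strategy Meeting ends → Strategy Meeting and Architecture Standup overlap.
Design Demo starts before Strategy Meeting ends → Strategy Meeting and Design Demo overlap.
Release Meeting starts before Strategy Meeting ends → Strategy Meeting and Release Meeting overlap.
Vendor Review starts after Strategy Meeting ends.
Design Demo starts before Architecture Standup ends → Architecture Standup and Design Demo overlap.
Release Meeting starts before Architecture Standup ends → Architecture Standup and Release Meeting overlap.
Vendor Review starts after Architecture Standup ends.
Release Meeting starts before Design Demo ends → Design Demo and Release Meeting overlap.
Vendor Review starts after Design Demo ends.
Vendor Review starts after Release Meeting ends.

Architecture Standup & Design Demo, Architecture Standup & Release Meeting, Architecture Standup & Strategy Meeting, Compliance Interview & Strategy Meeting, Design Demo & Release Meeting, Design Demo & Strategy Meeting, Release Meeting & Strategy Meeting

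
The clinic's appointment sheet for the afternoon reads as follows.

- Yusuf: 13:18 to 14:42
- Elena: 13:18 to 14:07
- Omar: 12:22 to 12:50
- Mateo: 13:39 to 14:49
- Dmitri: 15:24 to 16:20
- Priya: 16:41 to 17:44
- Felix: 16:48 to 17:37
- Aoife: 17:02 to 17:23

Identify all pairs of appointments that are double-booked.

Sorted by start: Omar, Yusuf, Elena, Mateo, Dmitri, Priya, Felix, Aoife.
Yusuf starts after Omar ends — done with Omar.
Elena starts before Yusuf ends → Yusuf and Elena overlap.
Mateo starts before Yusuf ends → Yusuf and Mateo overlap.
Dmitri starts after Yusuf ends — done with Yusuf.
Mateo starts before Elena ends → Elena and Mateo overlap.
Dmitri starts after Elena ends — done with Elena.
Dmitri starts after Mateo ends — done with Mateo.
Priya starts after Dmitri ends — done with Dmitri.
Felix starts before Priya ends → Priya and Felix overlap.
Aoife starts before Priya ends → Priya and Aoife overlap.
Aoife starts before Felix ends → Felix and Aoife overlap.

Aoife & Felix, Aoife & Priya, Elena & Mateo, Elena & Yusuf, Felix & Priya, Mateo & Yusuf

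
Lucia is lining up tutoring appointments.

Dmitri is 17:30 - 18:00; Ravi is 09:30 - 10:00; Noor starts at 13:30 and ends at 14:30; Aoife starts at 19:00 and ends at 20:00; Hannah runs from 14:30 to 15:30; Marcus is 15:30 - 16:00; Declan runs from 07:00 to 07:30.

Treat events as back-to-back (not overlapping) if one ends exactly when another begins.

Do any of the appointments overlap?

No

Check each pair: they overlap iff neither finishes before the other starts.
Sorted by start: Declan, Ravi, Noor, Hannah, Marcus, Dmitri, Aoife.
Ravi starts after Declan ends — done with Declan.
Noor starts after Ravi ends — done with Ravi.
Hannah starts exactly when Noor ends (back-to-back, no overlap) — done with Noor.
Marcus starts exactly when Hannah ends (back-to-back, no overlap) — done with Hannah.
Dmitri starts after Marcus ends — done with Marcus.
Aoife starts after Dmitri ends.
Every pair is clear; the schedule has no overlaps.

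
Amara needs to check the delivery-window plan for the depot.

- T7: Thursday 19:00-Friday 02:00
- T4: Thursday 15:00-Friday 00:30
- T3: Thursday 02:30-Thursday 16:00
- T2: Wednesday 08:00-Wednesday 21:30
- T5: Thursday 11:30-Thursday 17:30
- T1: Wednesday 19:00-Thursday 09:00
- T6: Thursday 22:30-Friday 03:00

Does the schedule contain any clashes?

Yes

Sorted by start: T2, T1, T3, T5, T4, T7, T6.
T1 starts before T2 ends → T2 and T1 overlap.
That's a conflict, so the schedule is not conflict-free.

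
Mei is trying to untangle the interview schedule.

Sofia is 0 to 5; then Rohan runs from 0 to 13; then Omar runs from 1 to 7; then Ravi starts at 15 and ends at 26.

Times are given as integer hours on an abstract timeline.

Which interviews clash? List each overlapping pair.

Omar & Rohan, Omar & Sofia, Rohan & Sofia

Check each pair: they overlap iff neither finishes before the other starts.
Sorted by start: Rohan, Sofia, Omar, Ravi.
Sofia starts before Rohan ends → Rohan and Sofia overlap.
Omar starts before Rohan ends → Rohan and Omar overlap.
Ravi starts after Rohan ends.
Omar starts before Sofia ends → Sofia and Omar overlap.
Ravi starts after Sofia ends.
Ravi starts after Omar ends.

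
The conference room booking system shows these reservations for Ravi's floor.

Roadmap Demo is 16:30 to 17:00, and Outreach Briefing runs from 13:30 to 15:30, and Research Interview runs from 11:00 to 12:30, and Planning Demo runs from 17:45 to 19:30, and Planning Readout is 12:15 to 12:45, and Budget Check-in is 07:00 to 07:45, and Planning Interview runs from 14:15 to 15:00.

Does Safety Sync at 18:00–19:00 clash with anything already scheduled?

Yes — it overlaps Planning Demo

Budget Check-in: ends 07:45 at or before Safety Sync starts 18:00 → clear.
Research Interview: ends 12:30 at or before Safety Sync starts 18:00 → clear.
Planning Readout: ends 12:45 at or before Safety Sync starts 18:00 → clear.
Outreach Briefing: ends 15:30 at or before Safety Sync starts 18:00 → clear.
Planning Interview: ends 15:00 at or before Safety Sync starts 18:00 → clear.
Roadmap Demo: ends 17:00 at or before Safety Sync starts 18:00 → clear.
Planning Demo: starts 17:45 before Safety Sync ends 19:00, and ends 19:30 after Safety Sync starts 18:00 → overlap.
Safety Sync overlaps Planning Demo.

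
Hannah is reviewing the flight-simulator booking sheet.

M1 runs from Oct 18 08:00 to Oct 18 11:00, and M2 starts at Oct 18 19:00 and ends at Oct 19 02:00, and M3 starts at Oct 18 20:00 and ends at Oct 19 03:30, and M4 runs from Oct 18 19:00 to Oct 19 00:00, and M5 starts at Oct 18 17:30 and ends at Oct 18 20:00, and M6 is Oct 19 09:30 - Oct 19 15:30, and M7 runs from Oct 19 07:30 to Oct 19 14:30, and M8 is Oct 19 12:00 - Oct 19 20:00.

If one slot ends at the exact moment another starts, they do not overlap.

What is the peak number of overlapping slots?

Sort all start/end points and keep a running count:
Oct 18 08:00 start M1 → 1
Oct 18 11:00 end M1 → 0
Oct 18 17:30 start M5 → 1
Oct 18 19:00 start M2 → 2
Oct 18 19:00 start M4 → 3
Oct 18 20:00 end M5 → 2
Oct 18 20:00 start M3 → 3
Oct 19 00:00 end M4 → 2
Oct 19 02:00 end M2 → 1
Oct 19 03:30 end M3 → 0
Oct 19 07:30 start M7 → 1
Oct 19 09:30 start M6 → 2
Oct 19 12:00 start M8 → 3
Oct 19 14:30 end M7 → 2
Oct 19 15:30 end M6 → 1
Oct 19 20:00 end M8 → 0
Peak is 3, at Oct 18 19:00 (M2, M4, M5).

3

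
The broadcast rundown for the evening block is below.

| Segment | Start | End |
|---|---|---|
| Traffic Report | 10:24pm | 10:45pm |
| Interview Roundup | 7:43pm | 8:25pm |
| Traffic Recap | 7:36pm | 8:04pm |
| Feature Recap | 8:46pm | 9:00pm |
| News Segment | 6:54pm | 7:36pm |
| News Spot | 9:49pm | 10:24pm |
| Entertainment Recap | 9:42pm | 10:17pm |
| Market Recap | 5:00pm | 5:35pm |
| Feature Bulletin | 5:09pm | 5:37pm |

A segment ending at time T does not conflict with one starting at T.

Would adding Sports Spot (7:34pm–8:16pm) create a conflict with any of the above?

Yes — it overlaps Interview Roundup, News Segment, Traffic Recap

Market Recap: ends 5:35pm at or before Sports Spot starts 7:34pm → clear.
Feature Bulletin: ends 5:37pm at or before Sports Spot starts 7:34pm → clear.
News Segment: starts 6:54pm before Sports Spot ends 8:16pm, and ends 7:36pm after Sports Spot starts 7:34pm → overlap.
Traffic Recap: starts 7:36pm before Sports Spot ends 8:16pm, and ends 8:04pm after Sports Spot starts 7:34pm → overlap.
Interview Roundup: starts 7:43pm before Sports Spot ends 8:16pm, and ends 8:25pm after Sports Spot starts 7:34pm → overlap.
Feature Recap: starts 8:46pm at or after Sports Spot ends 8:16pm → clear.
Entertainment Recap: starts 9:42pm at or after Sports Spot ends 8:16pm → clear.
News Spot: starts 9:49pm at or after Sports Spot ends 8:16pm → clear.
Traffic Report: starts 10:24pm at or after Sports Spot ends 8:16pm → clear.
Sports Spot overlaps News Segment, Interview Roundup, Traffic Recap.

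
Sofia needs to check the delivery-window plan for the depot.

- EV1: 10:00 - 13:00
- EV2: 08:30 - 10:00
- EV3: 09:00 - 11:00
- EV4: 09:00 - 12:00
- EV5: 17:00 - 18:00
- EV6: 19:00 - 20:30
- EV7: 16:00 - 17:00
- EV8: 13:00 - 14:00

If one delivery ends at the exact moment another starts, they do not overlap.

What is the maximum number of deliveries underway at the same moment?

3

Walk through starts and ends in time order (an end at T is processed before a start at T):
08:30 start EV2 → 1
09:00 start EV3 → 2
09:00 start EV4 → 3
10:00 end EV2 → 2
10:00 start EV1 → 3
11:00 end EV3 → 2
12:00 end EV4 → 1
13:00 end EV1 → 0
13:00 start EV8 → 1
14:00 end EV8 → 0
16:00 start EV7 → 1
17:00 end EV7 → 0
17:00 start EV5 → 1
18:00 end EV5 → 0
19:00 start EV6 → 1
20:30 end EV6 → 0
Peak is 3, at 09:00 (EV2, EV3, EV4).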